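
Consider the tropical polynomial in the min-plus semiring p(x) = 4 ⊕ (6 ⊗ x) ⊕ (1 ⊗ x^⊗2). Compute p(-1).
p(-1) = -1

A tropical monomial a ⊗ x^⊗i evaluates to a + i · x. Evaluating each term at x = -1:
  Term 0 contributes 4 + 0 · -1 = 4
  Term 1 contributes 6 + 1 · -1 = 5
  Term 2 contributes 1 + 2 · -1 = -1
p(-1) = ⊕ of these = min[4, 5, -1] = -1.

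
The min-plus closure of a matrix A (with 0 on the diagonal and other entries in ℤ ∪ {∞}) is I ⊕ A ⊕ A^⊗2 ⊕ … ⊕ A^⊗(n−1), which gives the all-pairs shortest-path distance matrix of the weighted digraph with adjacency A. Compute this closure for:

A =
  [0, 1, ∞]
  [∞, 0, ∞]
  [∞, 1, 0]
Closure =
  [0, 1, ∞]
  [∞, 0, ∞]
  [∞, 1, 0]

This is the Floyd-Warshall all-pairs shortest-path computation. For each intermediate vertex k = 0, 1, …, 2, update dist[i][j] ← min(dist[i][j], dist[i][k] + dist[k][j]). The final matrix gives, for each (i, j), the minimum total weight of any directed path from i to j (possibly empty when i = j).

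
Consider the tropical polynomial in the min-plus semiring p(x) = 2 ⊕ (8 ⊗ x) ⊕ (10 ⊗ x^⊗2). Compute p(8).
p(8) = 2

A tropical monomial a ⊗ x^⊗i evaluates to a + i · x. Evaluating each term at x = 8:
  Term 0 contributes 2 + 0 · 8 = 2
  Term 1 contributes 8 + 1 · 8 = 16
  Term 2 contributes 10 + 2 · 8 = 26
p(8) = ⊕ of these = min[2, 16, 26] = 2.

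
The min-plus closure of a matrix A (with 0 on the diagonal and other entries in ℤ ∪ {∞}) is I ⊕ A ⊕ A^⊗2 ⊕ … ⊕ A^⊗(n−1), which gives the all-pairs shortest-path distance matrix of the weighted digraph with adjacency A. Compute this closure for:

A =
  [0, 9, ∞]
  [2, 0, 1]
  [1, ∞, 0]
Closure =
  [0, 9, 10]
  [2, 0, 1]
  [1, 10, 0]

This is the Floyd-Warshall all-pairs shortest-path computation. For each intermediate vertex k = 0, 1, …, 2, update dist[i][j] ← min(dist[i][j], dist[i][k] + dist[k][j]). The final matrix gives, for each (i, j), the minimum total weight of any directed path from i to j (possibly empty when i = j).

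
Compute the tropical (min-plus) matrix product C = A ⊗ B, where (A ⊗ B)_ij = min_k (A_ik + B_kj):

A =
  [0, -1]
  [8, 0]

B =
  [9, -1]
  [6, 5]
A ⊗ B =
  [5, -1]
  [6, 5]

Apply the min-plus product entry-by-entry:
  C[0][0] = min over k of (A[0][0] + B[0][0] = 0 + 9 = 9, A[0][1] + B[1][0] = -1 + 6 = 5) = 5 (attained at k = 1)
  C[0][1] = min over k of (A[0][0] + B[0][1] = 0 + -1 = -1, A[0][1] + B[1][1] = -1 + 5 = 4) = -1 (attained at k = 0)
  C[1][0] = min over k of (A[1][0] + B[0][0] = 8 + 9 = 17, A[1][1] + B[1][0] = 0 + 6 = 6) = 6 (attained at k = 1)
  C[1][1] = min over k of (A[1][0] + B[0][1] = 8 + -1 = 7, A[1][1] + B[1][1] = 0 + 5 = 5) = 5 (attained at k = 1)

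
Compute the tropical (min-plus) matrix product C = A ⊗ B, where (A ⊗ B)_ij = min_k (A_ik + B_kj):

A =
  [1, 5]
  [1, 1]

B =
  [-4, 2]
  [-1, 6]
A ⊗ B =
  [-3, 3]
  [-3, 3]

Apply the min-plus product entry-by-entry:
  C[0][0] = min over k of (A[0][0] + B[0][0] = 1 + -4 = -3, A[0][1] + B[1][0] = 5 + -1 = 4) = -3 (attained at k = 0)
  C[0][1] = min over k of (A[0][0] + B[0][1] = 1 + 2 = 3, A[0][1] + B[1][1] = 5 + 6 = 11) = 3 (attained at k = 0)
  C[1][0] = min over k of (A[1][0] + B[0][0] = 1 + -4 = -3, A[1][1] + B[1][0] = 1 + -1 = 0) = -3 (attained at k = 0)
  C[1][1] = min over k of (A[1][0] + B[0][1] = 1 + 2 = 3, A[1][1] + B[1][1] = 1 + 6 = 7) = 3 (attained at k = 0)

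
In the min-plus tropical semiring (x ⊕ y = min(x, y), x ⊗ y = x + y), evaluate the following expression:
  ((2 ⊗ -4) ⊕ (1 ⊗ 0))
((2 ⊗ -4) ⊕ (1 ⊗ 0)) = -2

Expand innermost to outermost. Recall ⊕ takes the minimum of its arguments and ⊗ takes their sum. Working out the expression ((2 ⊗ -4) ⊕ (1 ⊗ 0)) gives -2.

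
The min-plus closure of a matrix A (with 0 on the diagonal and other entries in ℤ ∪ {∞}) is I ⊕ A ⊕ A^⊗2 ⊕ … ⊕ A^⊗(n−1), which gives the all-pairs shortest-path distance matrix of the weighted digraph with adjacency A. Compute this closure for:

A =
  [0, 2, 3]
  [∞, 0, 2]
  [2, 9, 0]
Closure =
  [0, 2, 3]
  [4, 0, 2]
  [2, 4, 0]

This is the Floyd-Warshall all-pairs shortest-path computation. For each intermediate vertex k = 0, 1, …, 2, update dist[i][j] ← min(dist[i][j], dist[i][k] + dist[k][j]). The final matrix gives, for each (i, j), the minimum total weight of any directed path from i to j (possibly empty when i = j).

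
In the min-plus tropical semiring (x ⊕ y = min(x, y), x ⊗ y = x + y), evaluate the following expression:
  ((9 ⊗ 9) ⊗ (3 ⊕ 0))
((9 ⊗ 9) ⊗ (3 ⊕ 0)) = 18

Expand innermost to outermost. Recall ⊕ takes the minimum of its arguments and ⊗ takes their sum. Working out the expression ((9 ⊗ 9) ⊗ (3 ⊕ 0)) gives 18.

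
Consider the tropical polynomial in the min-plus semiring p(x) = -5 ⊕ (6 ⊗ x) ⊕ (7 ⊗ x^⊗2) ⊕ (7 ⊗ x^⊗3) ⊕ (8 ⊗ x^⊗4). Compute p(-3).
p(-3) = -5

A tropical monomial a ⊗ x^⊗i evaluates to a + i · x. Evaluating each term at x = -3:
  Term 0 contributes -5 + 0 · -3 = -5
  Term 1 contributes 6 + 1 · -3 = 3
  Term 2 contributes 7 + 2 · -3 = 1
  Term 3 contributes 7 + 3 · -3 = -2
  Term 4 contributes 8 + 4 · -3 = -4
p(-3) = ⊕ of these = min[-5, 3, 1, -2, -4] = -5.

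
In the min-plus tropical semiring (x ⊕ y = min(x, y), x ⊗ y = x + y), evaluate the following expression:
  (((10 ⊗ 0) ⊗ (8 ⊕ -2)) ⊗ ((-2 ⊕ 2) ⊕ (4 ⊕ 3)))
(((10 ⊗ 0) ⊗ (8 ⊕ -2)) ⊗ ((-2 ⊕ 2) ⊕ (4 ⊕ 3))) = 6

Expand innermost to outermost. Recall ⊕ takes the minimum of its arguments and ⊗ takes their sum. Working out the expression (((10 ⊗ 0) ⊗ (8 ⊕ -2)) ⊗ ((-2 ⊕ 2) ⊕ (4 ⊕ 3))) gives 6.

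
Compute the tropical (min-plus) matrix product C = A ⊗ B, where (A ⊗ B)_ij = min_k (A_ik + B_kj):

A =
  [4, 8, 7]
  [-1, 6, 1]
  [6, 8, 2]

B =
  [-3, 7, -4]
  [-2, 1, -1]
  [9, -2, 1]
A ⊗ B =
  [1, 5, 0]
  [-4, -1, -5]
  [3, 0, 2]

Apply the min-plus product entry-by-entry:
  C[0][0] = min over k of (A[0][0] + B[0][0] = 4 + -3 = 1, A[0][1] + B[1][0] = 8 + -2 = 6, A[0][2] + B[2][0] = 7 + 9 = 16) = 1 (attained at k = 0)
  C[0][1] = min over k of (A[0][0] + B[0][1] = 4 + 7 = 11, A[0][1] + B[1][1] = 8 + 1 = 9, A[0][2] + B[2][1] = 7 + -2 = 5) = 5 (attained at k = 2)
  C[0][2] = min over k of (A[0][0] + B[0][2] = 4 + -4 = 0, A[0][1] + B[1][2] = 8 + -1 = 7, A[0][2] + B[2][2] = 7 + 1 = 8) = 0 (attained at k = 0)
  C[1][0] = min over k of (A[1][0] + B[0][0] = -1 + -3 = -4, A[1][1] + B[1][0] = 6 + -2 = 4, A[1][2] + B[2][0] = 1 + 9 = 10) = -4 (attained at k = 0)
  C[1][1] = min over k of (A[1][0] + B[0][1] = -1 + 7 = 6, A[1][1] + B[1][1] = 6 + 1 = 7, A[1][2] + B[2][1] = 1 + -2 = -1) = -1 (attained at k = 2)
  C[1][2] = min over k of (A[1][0] + B[0][2] = -1 + -4 = -5, A[1][1] + B[1][2] = 6 + -1 = 5, A[1][2] + B[2][2] = 1 + 1 = 2) = -5 (attained at k = 0)
  C[2][0] = min over k of (A[2][0] + B[0][0] = 6 + -3 = 3, A[2][1] + B[1][0] = 8 + -2 = 6, A[2][2] + B[2][0] = 2 + 9 = 11) = 3 (attained at k = 0)
  C[2][1] = min over k of (A[2][0] + B[0][1] = 6 + 7 = 13, A[2][1] + B[1][1] = 8 + 1 = 9, A[2][2] + B[2][1] = 2 + -2 = 0) = 0 (attained at k = 2)
  C[2][2] = min over k of (A[2][0] + B[0][2] = 6 + -4 = 2, A[2][1] + B[1][2] = 8 + -1 = 7, A[2][2] + B[2][2] = 2 + 1 = 3) = 2 (attained at k = 0)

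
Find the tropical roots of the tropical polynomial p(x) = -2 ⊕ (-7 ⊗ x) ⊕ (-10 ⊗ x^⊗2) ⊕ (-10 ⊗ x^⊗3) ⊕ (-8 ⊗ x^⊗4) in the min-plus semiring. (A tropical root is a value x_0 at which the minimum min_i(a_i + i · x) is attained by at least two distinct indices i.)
Roots: {-2, 0, 3, 5}

Each tropical root is a break point of the lower envelope of the lines y = a_i + i · x (there are 5 lines, with slopes 0, 1, ..., 4). Only the lines that attain the minimum somewhere contribute to roots; other lines are dominated. Here the surviving (envelope) indices are i = 4, i = 3, i = 2, i = 1, i = 0.
Intersections between consecutive envelope lines give the roots: for adjacent envelope indices i < j the intersection is x = (a_i − a_j) / (j − i). Reading off the sorted break points: {-2, 0, 3, 5}.
Verification: at each break x_0, at least two indices attain the minimum of min_i(a_i + i · x_0).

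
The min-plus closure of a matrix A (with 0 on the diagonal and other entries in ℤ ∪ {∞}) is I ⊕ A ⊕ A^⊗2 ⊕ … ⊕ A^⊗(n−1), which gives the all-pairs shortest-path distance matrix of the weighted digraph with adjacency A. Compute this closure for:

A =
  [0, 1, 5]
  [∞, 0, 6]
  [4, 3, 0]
Closure =
  [0, 1, 5]
  [10, 0, 6]
  [4, 3, 0]

This is the Floyd-Warshall all-pairs shortest-path computation. For each intermediate vertex k = 0, 1, …, 2, update dist[i][j] ← min(dist[i][j], dist[i][k] + dist[k][j]). The final matrix gives, for each (i, j), the minimum total weight of any directed path from i to j (possibly empty when i = j).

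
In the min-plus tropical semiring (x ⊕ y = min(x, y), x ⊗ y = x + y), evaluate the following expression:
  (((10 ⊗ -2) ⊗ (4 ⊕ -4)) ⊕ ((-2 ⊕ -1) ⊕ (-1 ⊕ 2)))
(((10 ⊗ -2) ⊗ (4 ⊕ -4)) ⊕ ((-2 ⊕ -1) ⊕ (-1 ⊕ 2))) = -2

Expand innermost to outermost. Recall ⊕ takes the minimum of its arguments and ⊗ takes their sum. Working out the expression (((10 ⊗ -2) ⊗ (4 ⊕ -4)) ⊕ ((-2 ⊕ -1) ⊕ (-1 ⊕ 2))) gives -2.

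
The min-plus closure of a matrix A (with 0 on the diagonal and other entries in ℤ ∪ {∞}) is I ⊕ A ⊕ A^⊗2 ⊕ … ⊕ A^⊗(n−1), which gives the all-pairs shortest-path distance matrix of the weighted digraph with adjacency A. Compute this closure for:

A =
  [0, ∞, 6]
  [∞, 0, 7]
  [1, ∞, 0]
Closure =
  [0, ∞, 6]
  [8, 0, 7]
  [1, ∞, 0]

This is the Floyd-Warshall all-pairs shortest-path computation. For each intermediate vertex k = 0, 1, …, 2, update dist[i][j] ← min(dist[i][j], dist[i][k] + dist[k][j]). The final matrix gives, for each (i, j), the minimum total weight of any directed path from i to j (possibly empty when i = j).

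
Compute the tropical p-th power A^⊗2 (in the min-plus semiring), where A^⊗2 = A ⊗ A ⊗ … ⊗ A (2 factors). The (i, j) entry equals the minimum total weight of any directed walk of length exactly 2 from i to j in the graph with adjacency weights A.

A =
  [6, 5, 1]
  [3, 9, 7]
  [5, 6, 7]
A^⊗2 =
  [6, 7, 7]
  [9, 8, 4]
  [9, 10, 6]

Each entry (A^⊗2)_ij equals the minimum over all length-2 walks i = v_0 → v_1 → … → v_2 = j of Σ_t A[v_t][v_{t+1}]. For example, for (i, j) = (0, 2) we minimise over 3 possible intermediate vertex sequences; the minimum is 7, attained along the walk 0 → 0 → 2.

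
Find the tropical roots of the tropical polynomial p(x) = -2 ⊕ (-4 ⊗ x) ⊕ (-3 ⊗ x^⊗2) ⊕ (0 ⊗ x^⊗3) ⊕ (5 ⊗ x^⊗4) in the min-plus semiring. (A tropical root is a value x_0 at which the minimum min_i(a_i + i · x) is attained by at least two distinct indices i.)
Roots: {-5, -3, -1, 2}

Each tropical root is a break point of the lower envelope of the lines y = a_i + i · x (there are 5 lines, with slopes 0, 1, ..., 4). Only the lines that attain the minimum somewhere contribute to roots; other lines are dominated. Here the surviving (envelope) indices are i = 4, i = 3, i = 2, i = 1, i = 0.
Intersections between consecutive envelope lines give the roots: for adjacent envelope indices i < j the intersection is x = (a_i − a_j) / (j − i). Reading off the sorted break points: {-5, -3, -1, 2}.
Verification: at each break x_0, at least two indices attain the minimum of min_i(a_i + i · x_0).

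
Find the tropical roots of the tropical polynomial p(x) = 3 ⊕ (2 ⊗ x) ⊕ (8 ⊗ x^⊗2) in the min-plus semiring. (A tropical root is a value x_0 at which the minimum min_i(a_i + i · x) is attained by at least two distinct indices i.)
Roots: {-6, 1}

Each tropical root is a break point of the lower envelope of the lines y = a_i + i · x (there are 3 lines, with slopes 0, 1, ..., 2). Only the lines that attain the minimum somewhere contribute to roots; other lines are dominated. Here the surviving (envelope) indices are i = 2, i = 1, i = 0.
Intersections between consecutive envelope lines give the roots: for adjacent envelope indices i < j the intersection is x = (a_i − a_j) / (j − i). Reading off the sorted break points: {-6, 1}.
Verification: at each break x_0, at least two indices attain the minimum of min_i(a_i + i · x_0).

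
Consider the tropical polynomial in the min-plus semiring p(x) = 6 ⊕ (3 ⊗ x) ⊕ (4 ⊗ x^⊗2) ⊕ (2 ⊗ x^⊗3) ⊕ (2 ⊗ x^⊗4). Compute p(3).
p(3) = 6

A tropical monomial a ⊗ x^⊗i evaluates to a + i · x. Evaluating each term at x = 3:
  Term 0 contributes 6 + 0 · 3 = 6
  Term 1 contributes 3 + 1 · 3 = 6
  Term 2 contributes 4 + 2 · 3 = 10
  Term 3 contributes 2 + 3 · 3 = 11
  Term 4 contributes 2 + 4 · 3 = 14
p(3) = ⊕ of these = min[6, 6, 10, 11, 14] = 6.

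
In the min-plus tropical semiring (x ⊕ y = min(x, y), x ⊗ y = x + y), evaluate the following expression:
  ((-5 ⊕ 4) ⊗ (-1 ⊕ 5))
((-5 ⊕ 4) ⊗ (-1 ⊕ 5)) = -6

Expand innermost to outermost. Recall ⊕ takes the minimum of its arguments and ⊗ takes their sum. Working out the expression ((-5 ⊕ 4) ⊗ (-1 ⊕ 5)) gives -6.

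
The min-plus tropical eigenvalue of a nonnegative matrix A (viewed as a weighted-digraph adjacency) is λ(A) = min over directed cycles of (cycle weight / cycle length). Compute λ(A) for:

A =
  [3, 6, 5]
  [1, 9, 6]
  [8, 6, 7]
λ(A) = 3

Enumerate directed cycles and compute their means (weight / length). Sample:
  cycle 0 → 0: weight = 3, length = 1, mean = 3/1 ≈ 3.000
  cycle 1 → 1: weight = 9, length = 1, mean = 9/1 ≈ 9.000
  cycle 2 → 2: weight = 7, length = 1, mean = 7/1 ≈ 7.000
  cycle 0 → 1 → 0: weight = 7, length = 2, mean = 7/2 ≈ 3.500
  cycle 0 → 2 → 0: weight = 13, length = 2, mean = 13/2 ≈ 6.500
  cycle 1 → 0 → 1: weight = 7, length = 2, mean = 7/2 ≈ 3.500
Minimum mean = 3.000, attained e.g. along the cycle 0 → 0 with weight 3 and length 1. So λ(A) = 3/1 = 3.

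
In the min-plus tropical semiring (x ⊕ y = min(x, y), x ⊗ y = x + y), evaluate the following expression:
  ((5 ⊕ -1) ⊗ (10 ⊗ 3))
((5 ⊕ -1) ⊗ (10 ⊗ 3)) = 12

Expand innermost to outermost. Recall ⊕ takes the minimum of its arguments and ⊗ takes their sum. Working out the expression ((5 ⊕ -1) ⊗ (10 ⊗ 3)) gives 12.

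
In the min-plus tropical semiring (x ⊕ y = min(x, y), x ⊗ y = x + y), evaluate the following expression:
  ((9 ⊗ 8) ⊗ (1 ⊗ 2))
((9 ⊗ 8) ⊗ (1 ⊗ 2)) = 20

Expand innermost to outermost. Recall ⊕ takes the minimum of its arguments and ⊗ takes their sum. Working out the expression ((9 ⊗ 8) ⊗ (1 ⊗ 2)) gives 20.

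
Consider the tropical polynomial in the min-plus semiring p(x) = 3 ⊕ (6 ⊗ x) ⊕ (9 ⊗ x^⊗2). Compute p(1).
p(1) = 3

A tropical monomial a ⊗ x^⊗i evaluates to a + i · x. Evaluating each term at x = 1:
  Term 0 contributes 3 + 0 · 1 = 3
  Term 1 contributes 6 + 1 · 1 = 7
  Term 2 contributes 9 + 2 · 1 = 11
p(1) = ⊕ of these = min[3, 7, 11] = 3.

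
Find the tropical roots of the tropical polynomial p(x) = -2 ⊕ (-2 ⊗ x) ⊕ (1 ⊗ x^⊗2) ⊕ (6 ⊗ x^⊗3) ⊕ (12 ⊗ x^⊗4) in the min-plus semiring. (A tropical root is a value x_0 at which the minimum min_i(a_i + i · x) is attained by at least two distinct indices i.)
Roots: {-6, -5, -3, 0}

Each tropical root is a break point of the lower envelope of the lines y = a_i + i · x (there are 5 lines, with slopes 0, 1, ..., 4). Only the lines that attain the minimum somewhere contribute to roots; other lines are dominated. Here the surviving (envelope) indices are i = 4, i = 3, i = 2, i = 1, i = 0.
Intersections between consecutive envelope lines give the roots: for adjacent envelope indices i < j the intersection is x = (a_i − a_j) / (j − i). Reading off the sorted break points: {-6, -5, -3, 0}.
Verification: at each break x_0, at least two indices attain the minimum of min_i(a_i + i · x_0).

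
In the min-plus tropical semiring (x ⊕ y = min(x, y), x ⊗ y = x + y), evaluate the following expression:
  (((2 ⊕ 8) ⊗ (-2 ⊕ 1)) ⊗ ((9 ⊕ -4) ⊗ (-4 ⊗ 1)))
(((2 ⊕ 8) ⊗ (-2 ⊕ 1)) ⊗ ((9 ⊕ -4) ⊗ (-4 ⊗ 1))) = -7

Expand innermost to outermost. Recall ⊕ takes the minimum of its arguments and ⊗ takes their sum. Working out the expression (((2 ⊕ 8) ⊗ (-2 ⊕ 1)) ⊗ ((9 ⊕ -4) ⊗ (-4 ⊗ 1))) gives -7.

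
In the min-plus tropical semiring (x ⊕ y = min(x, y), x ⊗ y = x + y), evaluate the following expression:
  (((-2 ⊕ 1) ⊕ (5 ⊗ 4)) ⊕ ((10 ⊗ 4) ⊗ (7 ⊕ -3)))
(((-2 ⊕ 1) ⊕ (5 ⊗ 4)) ⊕ ((10 ⊗ 4) ⊗ (7 ⊕ -3))) = -2

Expand innermost to outermost. Recall ⊕ takes the minimum of its arguments and ⊗ takes their sum. Working out the expression (((-2 ⊕ 1) ⊕ (5 ⊗ 4)) ⊕ ((10 ⊗ 4) ⊗ (7 ⊕ -3))) gives -2.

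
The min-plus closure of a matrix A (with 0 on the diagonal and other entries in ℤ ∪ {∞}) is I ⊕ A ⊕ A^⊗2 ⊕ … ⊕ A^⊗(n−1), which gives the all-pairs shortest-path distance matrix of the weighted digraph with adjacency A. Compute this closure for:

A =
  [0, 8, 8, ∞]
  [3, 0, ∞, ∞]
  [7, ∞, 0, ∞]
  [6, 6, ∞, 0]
Closure =
  [0, 8, 8, ∞]
  [3, 0, 11, ∞]
  [7, 15, 0, ∞]
  [6, 6, 14, 0]

This is the Floyd-Warshall all-pairs shortest-path computation. For each intermediate vertex k = 0, 1, …, 3, update dist[i][j] ← min(dist[i][j], dist[i][k] + dist[k][j]). The final matrix gives, for each (i, j), the minimum total weight of any directed path from i to j (possibly empty when i = j).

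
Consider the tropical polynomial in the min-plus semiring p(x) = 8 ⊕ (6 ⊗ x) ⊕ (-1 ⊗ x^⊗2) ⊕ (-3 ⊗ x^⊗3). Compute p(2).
p(2) = 3

A tropical monomial a ⊗ x^⊗i evaluates to a + i · x. Evaluating each term at x = 2:
  Term 0 contributes 8 + 0 · 2 = 8
  Term 1 contributes 6 + 1 · 2 = 8
  Term 2 contributes -1 + 2 · 2 = 3
  Term 3 contributes -3 + 3 · 2 = 3
p(2) = ⊕ of these = min[8, 8, 3, 3] = 3.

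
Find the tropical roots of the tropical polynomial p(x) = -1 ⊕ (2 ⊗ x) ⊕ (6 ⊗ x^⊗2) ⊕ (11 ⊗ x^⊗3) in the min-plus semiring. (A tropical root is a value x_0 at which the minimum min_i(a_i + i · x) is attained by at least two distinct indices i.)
Roots: {-5, -4, -3}

Each tropical root is a break point of the lower envelope of the lines y = a_i + i · x (there are 4 lines, with slopes 0, 1, ..., 3). Only the lines that attain the minimum somewhere contribute to roots; other lines are dominated. Here the surviving (envelope) indices are i = 3, i = 2, i = 1, i = 0.
Intersections between consecutive envelope lines give the roots: for adjacent envelope indices i < j the intersection is x = (a_i − a_j) / (j − i). Reading off the sorted break points: {-5, -4, -3}.
Verification: at each break x_0, at least two indices attain the minimum of min_i(a_i + i · x_0).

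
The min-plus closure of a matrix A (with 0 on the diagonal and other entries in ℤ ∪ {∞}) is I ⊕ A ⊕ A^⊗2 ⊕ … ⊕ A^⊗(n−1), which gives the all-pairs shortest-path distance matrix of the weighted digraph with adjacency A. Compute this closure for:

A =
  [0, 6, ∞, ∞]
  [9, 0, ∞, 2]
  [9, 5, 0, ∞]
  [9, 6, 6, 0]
Closure =
  [0, 6, 14, 8]
  [9, 0, 8, 2]
  [9, 5, 0, 7]
  [9, 6, 6, 0]

This is the Floyd-Warshall all-pairs shortest-path computation. For each intermediate vertex k = 0, 1, …, 3, update dist[i][j] ← min(dist[i][j], dist[i][k] + dist[k][j]). The final matrix gives, for each (i, j), the minimum total weight of any directed path from i to j (possibly empty when i = j).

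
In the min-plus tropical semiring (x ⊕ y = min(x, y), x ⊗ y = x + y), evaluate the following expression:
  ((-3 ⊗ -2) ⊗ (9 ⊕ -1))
((-3 ⊗ -2) ⊗ (9 ⊕ -1)) = -6

Expand innermost to outermost. Recall ⊕ takes the minimum of its arguments and ⊗ takes their sum. Working out the expression ((-3 ⊗ -2) ⊗ (9 ⊕ -1)) gives -6.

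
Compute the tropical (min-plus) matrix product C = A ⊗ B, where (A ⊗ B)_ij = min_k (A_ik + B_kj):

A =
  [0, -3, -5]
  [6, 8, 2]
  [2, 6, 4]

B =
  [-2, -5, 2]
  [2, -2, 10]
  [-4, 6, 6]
A ⊗ B =
  [-9, -5, 1]
  [-2, 1, 8]
  [0, -3, 4]

Apply the min-plus product entry-by-entry:
  C[0][0] = min over k of (A[0][0] + B[0][0] = 0 + -2 = -2, A[0][1] + B[1][0] = -3 + 2 = -1, A[0][2] + B[2][0] = -5 + -4 = -9) = -9 (attained at k = 2)
  C[0][1] = min over k of (A[0][0] + B[0][1] = 0 + -5 = -5, A[0][1] + B[1][1] = -3 + -2 = -5, A[0][2] + B[2][1] = -5 + 6 = 1) = -5 (attained at k = 0)
  C[0][2] = min over k of (A[0][0] + B[0][2] = 0 + 2 = 2, A[0][1] + B[1][2] = -3 + 10 = 7, A[0][2] + B[2][2] = -5 + 6 = 1) = 1 (attained at k = 2)
  C[1][0] = min over k of (A[1][0] + B[0][0] = 6 + -2 = 4, A[1][1] + B[1][0] = 8 + 2 = 10, A[1][2] + B[2][0] = 2 + -4 = -2) = -2 (attained at k = 2)
  C[1][1] = min over k of (A[1][0] + B[0][1] = 6 + -5 = 1, A[1][1] + B[1][1] = 8 + -2 = 6, A[1][2] + B[2][1] = 2 + 6 = 8) = 1 (attained at k = 0)
  C[1][2] = min over k of (A[1][0] + B[0][2] = 6 + 2 = 8, A[1][1] + B[1][2] = 8 + 10 = 18, A[1][2] + B[2][2] = 2 + 6 = 8) = 8 (attained at k = 0)
  C[2][0] = min over k of (A[2][0] + B[0][0] = 2 + -2 = 0, A[2][1] + B[1][0] = 6 + 2 = 8, A[2][2] + B[2][0] = 4 + -4 = 0) = 0 (attained at k = 0)
  C[2][1] = min over k of (A[2][0] + B[0][1] = 2 + -5 = -3, A[2][1] + B[1][1] = 6 + -2 = 4, A[2][2] + B[2][1] = 4 + 6 = 10) = -3 (attained at k = 0)
  C[2][2] = min over k of (A[2][0] + B[0][2] = 2 + 2 = 4, A[2][1] + B[1][2] = 6 + 10 = 16, A[2][2] + B[2][2] = 4 + 6 = 10) = 4 (attained at k = 0)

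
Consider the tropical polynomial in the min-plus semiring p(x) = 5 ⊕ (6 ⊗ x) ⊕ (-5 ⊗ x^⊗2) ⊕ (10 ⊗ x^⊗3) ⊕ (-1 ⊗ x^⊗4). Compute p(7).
p(7) = 5

A tropical monomial a ⊗ x^⊗i evaluates to a + i · x. Evaluating each term at x = 7:
  Term 0 contributes 5 + 0 · 7 = 5
  Term 1 contributes 6 + 1 · 7 = 13
  Term 2 contributes -5 + 2 · 7 = 9
  Term 3 contributes 10 + 3 · 7 = 31
  Term 4 contributes -1 + 4 · 7 = 27
p(7) = ⊕ of these = min[5, 13, 9, 31, 27] = 5.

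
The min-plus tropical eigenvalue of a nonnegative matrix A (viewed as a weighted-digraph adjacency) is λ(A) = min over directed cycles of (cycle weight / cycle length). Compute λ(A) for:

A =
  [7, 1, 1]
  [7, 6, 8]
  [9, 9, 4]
λ(A) = 4

Enumerate directed cycles and compute their means (weight / length). Sample:
  cycle 0 → 0: weight = 7, length = 1, mean = 7/1 ≈ 7.000
  cycle 1 → 1: weight = 6, length = 1, mean = 6/1 ≈ 6.000
  cycle 2 → 2: weight = 4, length = 1, mean = 4/1 ≈ 4.000
  cycle 0 → 1 → 0: weight = 8, length = 2, mean = 8/2 ≈ 4.000
  cycle 0 → 2 → 0: weight = 10, length = 2, mean = 10/2 ≈ 5.000
  cycle 1 → 0 → 1: weight = 8, length = 2, mean = 8/2 ≈ 4.000
Minimum mean = 4.000, attained e.g. along the cycle 2 → 2 with weight 4 and length 1. So λ(A) = 4/1 = 4.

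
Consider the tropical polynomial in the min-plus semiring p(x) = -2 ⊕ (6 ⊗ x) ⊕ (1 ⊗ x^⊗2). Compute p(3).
p(3) = -2

A tropical monomial a ⊗ x^⊗i evaluates to a + i · x. Evaluating each term at x = 3:
  Term 0 contributes -2 + 0 · 3 = -2
  Term 1 contributes 6 + 1 · 3 = 9
  Term 2 contributes 1 + 2 · 3 = 7
p(3) = ⊕ of these = min[-2, 9, 7] = -2.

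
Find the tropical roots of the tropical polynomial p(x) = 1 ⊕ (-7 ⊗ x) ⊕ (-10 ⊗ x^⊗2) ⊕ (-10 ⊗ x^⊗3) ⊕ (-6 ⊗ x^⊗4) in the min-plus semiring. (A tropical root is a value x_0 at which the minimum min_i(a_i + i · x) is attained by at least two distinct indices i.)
Roots: {-4, 0, 3, 8}

Each tropical root is a break point of the lower envelope of the lines y = a_i + i · x (there are 5 lines, with slopes 0, 1, ..., 4). Only the lines that attain the minimum somewhere contribute to roots; other lines are dominated. Here the surviving (envelope) indices are i = 4, i = 3, i = 2, i = 1, i = 0.
Intersections between consecutive envelope lines give the roots: for adjacent envelope indices i < j the intersection is x = (a_i − a_j) / (j − i). Reading off the sorted break points: {-4, 0, 3, 8}.
Verification: at each break x_0, at least two indices attain the minimum of min_i(a_i + i · x_0).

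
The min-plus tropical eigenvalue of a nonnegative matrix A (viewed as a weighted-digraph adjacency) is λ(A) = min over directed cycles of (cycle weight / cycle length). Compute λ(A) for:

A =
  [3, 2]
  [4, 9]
λ(A) = 3

Enumerate directed cycles and compute their means (weight / length). Sample:
  cycle 0 → 0: weight = 3, length = 1, mean = 3/1 ≈ 3.000
  cycle 1 → 1: weight = 9, length = 1, mean = 9/1 ≈ 9.000
  cycle 0 → 1 → 0: weight = 6, length = 2, mean = 6/2 ≈ 3.000
  cycle 1 → 0 → 1: weight = 6, length = 2, mean = 6/2 ≈ 3.000
Minimum mean = 3.000, attained e.g. along the cycle 0 → 0 with weight 3 and length 1. So λ(A) = 3/1 = 3.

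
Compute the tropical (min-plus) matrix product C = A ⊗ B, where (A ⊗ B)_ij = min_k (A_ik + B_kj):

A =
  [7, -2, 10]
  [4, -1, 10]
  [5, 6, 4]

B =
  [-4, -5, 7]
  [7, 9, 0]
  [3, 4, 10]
A ⊗ B =
  [3, 2, -2]
  [0, -1, -1]
  [1, 0, 6]

Apply the min-plus product entry-by-entry:
  C[0][0] = min over k of (A[0][0] + B[0][0] = 7 + -4 = 3, A[0][1] + B[1][0] = -2 + 7 = 5, A[0][2] + B[2][0] = 10 + 3 = 13) = 3 (attained at k = 0)
  C[0][1] = min over k of (A[0][0] + B[0][1] = 7 + -5 = 2, A[0][1] + B[1][1] = -2 + 9 = 7, A[0][2] + B[2][1] = 10 + 4 = 14) = 2 (attained at k = 0)
  C[0][2] = min over k of (A[0][0] + B[0][2] = 7 + 7 = 14, A[0][1] + B[1][2] = -2 + 0 = -2, A[0][2] + B[2][2] = 10 + 10 = 20) = -2 (attained at k = 1)
  C[1][0] = min over k of (A[1][0] + B[0][0] = 4 + -4 = 0, A[1][1] + B[1][0] = -1 + 7 = 6, A[1][2] + B[2][0] = 10 + 3 = 13) = 0 (attained at k = 0)
  C[1][1] = min over k of (A[1][0] + B[0][1] = 4 + -5 = -1, A[1][1] + B[1][1] = -1 + 9 = 8, A[1][2] + B[2][1] = 10 + 4 = 14) = -1 (attained at k = 0)
  C[1][2] = min over k of (A[1][0] + B[0][2] = 4 + 7 = 11, A[1][1] + B[1][2] = -1 + 0 = -1, A[1][2] + B[2][2] = 10 + 10 = 20) = -1 (attained at k = 1)
  C[2][0] = min over k of (A[2][0] + B[0][0] = 5 + -4 = 1, A[2][1] + B[1][0] = 6 + 7 = 13, A[2][2] + B[2][0] = 4 + 3 = 7) = 1 (attained at k = 0)
  C[2][1] = min over k of (A[2][0] + B[0][1] = 5 + -5 = 0, A[2][1] + B[1][1] = 6 + 9 = 15, A[2][2] + B[2][1] = 4 + 4 = 8) = 0 (attained at k = 0)
  C[2][2] = min over k of (A[2][0] + B[0][2] = 5 + 7 = 12, A[2][1] + B[1][2] = 6 + 0 = 6, A[2][2] + B[2][2] = 4 + 10 = 14) = 6 (attained at k = 1)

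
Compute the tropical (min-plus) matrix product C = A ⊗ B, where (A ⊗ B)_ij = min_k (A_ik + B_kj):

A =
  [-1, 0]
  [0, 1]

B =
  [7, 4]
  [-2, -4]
A ⊗ B =
  [-2, -4]
  [-1, -3]

Apply the min-plus product entry-by-entry:
  C[0][0] = min over k of (A[0][0] + B[0][0] = -1 + 7 = 6, A[0][1] + B[1][0] = 0 + -2 = -2) = -2 (attained at k = 1)
  C[0][1] = min over k of (A[0][0] + B[0][1] = -1 + 4 = 3, A[0][1] + B[1][1] = 0 + -4 = -4) = -4 (attained at k = 1)
  C[1][0] = min over k of (A[1][0] + B[0][0] = 0 + 7 = 7, A[1][1] + B[1][0] = 1 + -2 = -1) = -1 (attained at k = 1)
  C[1][1] = min over k of (A[1][0] + B[0][1] = 0 + 4 = 4, A[1][1] + B[1][1] = 1 + -4 = -3) = -3 (attained at k = 1)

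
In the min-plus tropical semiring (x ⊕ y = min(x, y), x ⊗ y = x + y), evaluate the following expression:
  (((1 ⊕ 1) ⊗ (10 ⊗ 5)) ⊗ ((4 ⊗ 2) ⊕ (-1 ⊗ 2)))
(((1 ⊕ 1) ⊗ (10 ⊗ 5)) ⊗ ((4 ⊗ 2) ⊕ (-1 ⊗ 2))) = 17

Expand innermost to outermost. Recall ⊕ takes the minimum of its arguments and ⊗ takes their sum. Working out the expression (((1 ⊕ 1) ⊗ (10 ⊗ 5)) ⊗ ((4 ⊗ 2) ⊕ (-1 ⊗ 2))) gives 17.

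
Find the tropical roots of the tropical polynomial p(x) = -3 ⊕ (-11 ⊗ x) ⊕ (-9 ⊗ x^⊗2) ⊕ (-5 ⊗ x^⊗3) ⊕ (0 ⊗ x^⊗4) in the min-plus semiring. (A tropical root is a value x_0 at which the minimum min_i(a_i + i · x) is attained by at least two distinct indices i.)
Roots: {-5, -4, -2, 8}

Each tropical root is a break point of the lower envelope of the lines y = a_i + i · x (there are 5 lines, with slopes 0, 1, ..., 4). Only the lines that attain the minimum somewhere contribute to roots; other lines are dominated. Here the surviving (envelope) indices are i = 4, i = 3, i = 2, i = 1, i = 0.
Intersections between consecutive envelope lines give the roots: for adjacent envelope indices i < j the intersection is x = (a_i − a_j) / (j − i). Reading off the sorted break points: {-5, -4, -2, 8}.
Verification: at each break x_0, at least two indices attain the minimum of min_i(a_i + i · x_0).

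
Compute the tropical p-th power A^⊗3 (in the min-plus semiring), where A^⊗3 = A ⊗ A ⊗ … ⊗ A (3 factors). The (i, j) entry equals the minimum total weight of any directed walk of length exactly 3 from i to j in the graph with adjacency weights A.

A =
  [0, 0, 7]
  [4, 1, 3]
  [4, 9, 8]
A^⊗3 =
  [0, 0, 3]
  [4, 3, 5]
  [4, 4, 7]

Each entry (A^⊗3)_ij equals the minimum over all length-3 walks i = v_0 → v_1 → … → v_3 = j of Σ_t A[v_t][v_{t+1}]. For example, for (i, j) = (0, 2) we minimise over 9 possible intermediate vertex sequences; the minimum is 3, attained along the walk 0 → 0 → 1 → 2.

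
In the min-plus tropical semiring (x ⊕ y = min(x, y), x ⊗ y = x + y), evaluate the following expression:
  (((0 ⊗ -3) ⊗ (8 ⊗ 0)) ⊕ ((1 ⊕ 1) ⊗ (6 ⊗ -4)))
(((0 ⊗ -3) ⊗ (8 ⊗ 0)) ⊕ ((1 ⊕ 1) ⊗ (6 ⊗ -4))) = 3

Expand innermost to outermost. Recall ⊕ takes the minimum of its arguments and ⊗ takes their sum. Working out the expression (((0 ⊗ -3) ⊗ (8 ⊗ 0)) ⊕ ((1 ⊕ 1) ⊗ (6 ⊗ -4))) gives 3.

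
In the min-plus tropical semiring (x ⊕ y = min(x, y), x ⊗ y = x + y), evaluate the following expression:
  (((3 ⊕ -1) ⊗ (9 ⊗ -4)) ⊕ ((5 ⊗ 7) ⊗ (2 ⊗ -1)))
(((3 ⊕ -1) ⊗ (9 ⊗ -4)) ⊕ ((5 ⊗ 7) ⊗ (2 ⊗ -1))) = 4

Expand innermost to outermost. Recall ⊕ takes the minimum of its arguments and ⊗ takes their sum. Working out the expression (((3 ⊕ -1) ⊗ (9 ⊗ -4)) ⊕ ((5 ⊗ 7) ⊗ (2 ⊗ -1))) gives 4.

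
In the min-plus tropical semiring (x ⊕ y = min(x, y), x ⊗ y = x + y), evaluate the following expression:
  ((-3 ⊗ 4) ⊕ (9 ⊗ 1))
((-3 ⊗ 4) ⊕ (9 ⊗ 1)) = 1

Expand innermost to outermost. Recall ⊕ takes the minimum of its arguments and ⊗ takes their sum. Working out the expression ((-3 ⊗ 4) ⊕ (9 ⊗ 1)) gives 1.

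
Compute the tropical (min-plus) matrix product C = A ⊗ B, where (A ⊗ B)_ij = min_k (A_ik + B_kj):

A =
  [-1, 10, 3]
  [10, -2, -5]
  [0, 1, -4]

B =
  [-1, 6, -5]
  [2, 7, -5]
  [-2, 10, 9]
A ⊗ B =
  [-2, 5, -6]
  [-7, 5, -7]
  [-6, 6, -5]

Apply the min-plus product entry-by-entry:
  C[0][0] = min over k of (A[0][0] + B[0][0] = -1 + -1 = -2, A[0][1] + B[1][0] = 10 + 2 = 12, A[0][2] + B[2][0] = 3 + -2 = 1) = -2 (attained at k = 0)
  C[0][1] = min over k of (A[0][0] + B[0][1] = -1 + 6 = 5, A[0][1] + B[1][1] = 10 + 7 = 17, A[0][2] + B[2][1] = 3 + 10 = 13) = 5 (attained at k = 0)
  C[0][2] = min over k of (A[0][0] + B[0][2] = -1 + -5 = -6, A[0][1] + B[1][2] = 10 + -5 = 5, A[0][2] + B[2][2] = 3 + 9 = 12) = -6 (attained at k = 0)
  C[1][0] = min over k of (A[1][0] + B[0][0] = 10 + -1 = 9, A[1][1] + B[1][0] = -2 + 2 = 0, A[1][2] + B[2][0] = -5 + -2 = -7) = -7 (attained at k = 2)
  C[1][1] = min over k of (A[1][0] + B[0][1] = 10 + 6 = 16, A[1][1] + B[1][1] = -2 + 7 = 5, A[1][2] + B[2][1] = -5 + 10 = 5) = 5 (attained at k = 1)
  C[1][2] = min over k of (A[1][0] + B[0][2] = 10 + -5 = 5, A[1][1] + B[1][2] = -2 + -5 = -7, A[1][2] + B[2][2] = -5 + 9 = 4) = -7 (attained at k = 1)
  C[2][0] = min over k of (A[2][0] + B[0][0] = 0 + -1 = -1, A[2][1] + B[1][0] = 1 + 2 = 3, A[2][2] + B[2][0] = -4 + -2 = -6) = -6 (attained at k = 2)
  C[2][1] = min over k of (A[2][0] + B[0][1] = 0 + 6 = 6, A[2][1] + B[1][1] = 1 + 7 = 8, A[2][2] + B[2][1] = -4 + 10 = 6) = 6 (attained at k = 0)
  C[2][2] = min over k of (A[2][0] + B[0][2] = 0 + -5 = -5, A[2][1] + B[1][2] = 1 + -5 = -4, A[2][2] + B[2][2] = -4 + 9 = 5) = -5 (attained at k = 0)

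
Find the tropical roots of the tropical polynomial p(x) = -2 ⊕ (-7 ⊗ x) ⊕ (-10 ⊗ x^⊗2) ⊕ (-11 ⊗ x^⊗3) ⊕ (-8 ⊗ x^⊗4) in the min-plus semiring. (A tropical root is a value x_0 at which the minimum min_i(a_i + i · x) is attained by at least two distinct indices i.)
Roots: {-3, 1, 3, 5}

Each tropical root is a break point of the lower envelope of the lines y = a_i + i · x (there are 5 lines, with slopes 0, 1, ..., 4). Only the lines that attain the minimum somewhere contribute to roots; other lines are dominated. Here the surviving (envelope) indices are i = 4, i = 3, i = 2, i = 1, i = 0.
Intersections between consecutive envelope lines give the roots: for adjacent envelope indices i < j the intersection is x = (a_i − a_j) / (j − i). Reading off the sorted break points: {-3, 1, 3, 5}.
Verification: at each break x_0, at least two indices attain the minimum of min_i(a_i + i · x_0).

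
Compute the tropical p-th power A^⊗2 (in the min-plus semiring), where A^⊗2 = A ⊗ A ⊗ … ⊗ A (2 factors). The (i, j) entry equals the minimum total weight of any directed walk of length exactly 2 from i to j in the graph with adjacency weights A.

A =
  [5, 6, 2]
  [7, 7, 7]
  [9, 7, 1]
A^⊗2 =
  [10, 9, 3]
  [12, 13, 8]
  [10, 8, 2]

Each entry (A^⊗2)_ij equals the minimum over all length-2 walks i = v_0 → v_1 → … → v_2 = j of Σ_t A[v_t][v_{t+1}]. For example, for (i, j) = (0, 2) we minimise over 3 possible intermediate vertex sequences; the minimum is 3, attained along the walk 0 → 2 → 2.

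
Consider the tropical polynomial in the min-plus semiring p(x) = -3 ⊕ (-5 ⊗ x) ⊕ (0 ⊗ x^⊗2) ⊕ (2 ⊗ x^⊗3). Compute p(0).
p(0) = -5

A tropical monomial a ⊗ x^⊗i evaluates to a + i · x. Evaluating each term at x = 0:
  Term 0 contributes -3 + 0 · 0 = -3
  Term 1 contributes -5 + 1 · 0 = -5
  Term 2 contributes 0 + 2 · 0 = 0
  Term 3 contributes 2 + 3 · 0 = 2
p(0) = ⊕ of these = min[-3, -5, 0, 2] = -5.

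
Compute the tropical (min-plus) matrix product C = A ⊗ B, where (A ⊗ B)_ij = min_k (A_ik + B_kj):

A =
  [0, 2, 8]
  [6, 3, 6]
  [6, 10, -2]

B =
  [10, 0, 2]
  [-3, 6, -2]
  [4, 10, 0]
A ⊗ B =
  [-1, 0, 0]
  [0, 6, 1]
  [2, 6, -2]

Apply the min-plus product entry-by-entry:
  C[0][0] = min over k of (A[0][0] + B[0][0] = 0 + 10 = 10, A[0][1] + B[1][0] = 2 + -3 = -1, A[0][2] + B[2][0] = 8 + 4 = 12) = -1 (attained at k = 1)
  C[0][1] = min over k of (A[0][0] + B[0][1] = 0 + 0 = 0, A[0][1] + B[1][1] = 2 + 6 = 8, A[0][2] + B[2][1] = 8 + 10 = 18) = 0 (attained at k = 0)
  C[0][2] = min over k of (A[0][0] + B[0][2] = 0 + 2 = 2, A[0][1] + B[1][2] = 2 + -2 = 0, A[0][2] + B[2][2] = 8 + 0 = 8) = 0 (attained at k = 1)
  C[1][0] = min over k of (A[1][0] + B[0][0] = 6 + 10 = 16, A[1][1] + B[1][0] = 3 + -3 = 0, A[1][2] + B[2][0] = 6 + 4 = 10) = 0 (attained at k = 1)
  C[1][1] = min over k of (A[1][0] + B[0][1] = 6 + 0 = 6, A[1][1] + B[1][1] = 3 + 6 = 9, A[1][2] + B[2][1] = 6 + 10 = 16) = 6 (attained at k = 0)
  C[1][2] = min over k of (A[1][0] + B[0][2] = 6 + 2 = 8, A[1][1] + B[1][2] = 3 + -2 = 1, A[1][2] + B[2][2] = 6 + 0 = 6) = 1 (attained at k = 1)
  C[2][0] = min over k of (A[2][0] + B[0][0] = 6 + 10 = 16, A[2][1] + B[1][0] = 10 + -3 = 7, A[2][2] + B[2][0] = -2 + 4 = 2) = 2 (attained at k = 2)
  C[2][1] = min over k of (A[2][0] + B[0][1] = 6 + 0 = 6, A[2][1] + B[1][1] = 10 + 6 = 16, A[2][2] + B[2][1] = -2 + 10 = 8) = 6 (attained at k = 0)
  C[2][2] = min over k of (A[2][0] + B[0][2] = 6 + 2 = 8, A[2][1] + B[1][2] = 10 + -2 = 8, A[2][2] + B[2][2] = -2 + 0 = -2) = -2 (attained at k = 2)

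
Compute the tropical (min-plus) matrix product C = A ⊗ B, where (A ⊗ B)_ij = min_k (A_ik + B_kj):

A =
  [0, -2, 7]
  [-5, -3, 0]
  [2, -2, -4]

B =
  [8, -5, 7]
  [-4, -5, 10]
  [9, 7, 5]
A ⊗ B =
  [-6, -7, 7]
  [-7, -10, 2]
  [-6, -7, 1]

Apply the min-plus product entry-by-entry:
  C[0][0] = min over k of (A[0][0] + B[0][0] = 0 + 8 = 8, A[0][1] + B[1][0] = -2 + -4 = -6, A[0][2] + B[2][0] = 7 + 9 = 16) = -6 (attained at k = 1)
  C[0][1] = min over k of (A[0][0] + B[0][1] = 0 + -5 = -5, A[0][1] + B[1][1] = -2 + -5 = -7, A[0][2] + B[2][1] = 7 + 7 = 14) = -7 (attained at k = 1)
  C[0][2] = min over k of (A[0][0] + B[0][2] = 0 + 7 = 7, A[0][1] + B[1][2] = -2 + 10 = 8, A[0][2] + B[2][2] = 7 + 5 = 12) = 7 (attained at k = 0)
  C[1][0] = min over k of (A[1][0] + B[0][0] = -5 + 8 = 3, A[1][1] + B[1][0] = -3 + -4 = -7, A[1][2] + B[2][0] = 0 + 9 = 9) = -7 (attained at k = 1)
  C[1][1] = min over k of (A[1][0] + B[0][1] = -5 + -5 = -10, A[1][1] + B[1][1] = -3 + -5 = -8, A[1][2] + B[2][1] = 0 + 7 = 7) = -10 (attained at k = 0)
  C[1][2] = min over k of (A[1][0] + B[0][2] = -5 + 7 = 2, A[1][1] + B[1][2] = -3 + 10 = 7, A[1][2] + B[2][2] = 0 + 5 = 5) = 2 (attained at k = 0)
  C[2][0] = min over k of (A[2][0] + B[0][0] = 2 + 8 = 10, A[2][1] + B[1][0] = -2 + -4 = -6, A[2][2] + B[2][0] = -4 + 9 = 5) = -6 (attained at k = 1)
  C[2][1] = min over k of (A[2][0] + B[0][1] = 2 + -5 = -3, A[2][1] + B[1][1] = -2 + -5 = -7, A[2][2] + B[2][1] = -4 + 7 = 3) = -7 (attained at k = 1)
  C[2][2] = min over k of (A[2][0] + B[0][2] = 2 + 7 = 9, A[2][1] + B[1][2] = -2 + 10 = 8, A[2][2] + B[2][2] = -4 + 5 = 1) = 1 (attained at k = 2)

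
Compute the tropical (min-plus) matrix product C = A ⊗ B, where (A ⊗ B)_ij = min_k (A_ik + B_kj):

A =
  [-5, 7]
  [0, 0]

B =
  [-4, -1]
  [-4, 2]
A ⊗ B =
  [-9, -6]
  [-4, -1]

Apply the min-plus product entry-by-entry:
  C[0][0] = min over k of (A[0][0] + B[0][0] = -5 + -4 = -9, A[0][1] + B[1][0] = 7 + -4 = 3) = -9 (attained at k = 0)
  C[0][1] = min over k of (A[0][0] + B[0][1] = -5 + -1 = -6, A[0][1] + B[1][1] = 7 + 2 = 9) = -6 (attained at k = 0)
  C[1][0] = min over k of (A[1][0] + B[0][0] = 0 + -4 = -4, A[1][1] + B[1][0] = 0 + -4 = -4) = -4 (attained at k = 0)
  C[1][1] = min over k of (A[1][0] + B[0][1] = 0 + -1 = -1, A[1][1] + B[1][1] = 0 + 2 = 2) = -1 (attained at k = 0)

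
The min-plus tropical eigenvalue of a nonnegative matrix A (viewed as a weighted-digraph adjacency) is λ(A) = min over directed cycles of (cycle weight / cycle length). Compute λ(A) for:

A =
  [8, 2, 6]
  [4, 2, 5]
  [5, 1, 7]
λ(A) = 2

Enumerate directed cycles and compute their means (weight / length). Sample:
  cycle 0 → 0: weight = 8, length = 1, mean = 8/1 ≈ 8.000
  cycle 1 → 1: weight = 2, length = 1, mean = 2/1 ≈ 2.000
  cycle 2 → 2: weight = 7, length = 1, mean = 7/1 ≈ 7.000
  cycle 0 → 1 → 0: weight = 6, length = 2, mean = 6/2 ≈ 3.000
  cycle 0 → 2 → 0: weight = 11, length = 2, mean = 11/2 ≈ 5.500
  cycle 1 → 0 → 1: weight = 6, length = 2, mean = 6/2 ≈ 3.000
Minimum mean = 2.000, attained e.g. along the cycle 1 → 1 with weight 2 and length 1. So λ(A) = 2/1 = 2.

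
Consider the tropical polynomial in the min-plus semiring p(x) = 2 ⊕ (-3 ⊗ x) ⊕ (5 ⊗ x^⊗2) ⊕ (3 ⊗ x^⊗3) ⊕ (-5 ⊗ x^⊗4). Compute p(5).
p(5) = 2

A tropical monomial a ⊗ x^⊗i evaluates to a + i · x. Evaluating each term at x = 5:
  Term 0 contributes 2 + 0 · 5 = 2
  Term 1 contributes -3 + 1 · 5 = 2
  Term 2 contributes 5 + 2 · 5 = 15
  Term 3 contributes 3 + 3 · 5 = 18
  Term 4 contributes -5 + 4 · 5 = 15
p(5) = ⊕ of these = min[2, 2, 15, 18, 15] = 2.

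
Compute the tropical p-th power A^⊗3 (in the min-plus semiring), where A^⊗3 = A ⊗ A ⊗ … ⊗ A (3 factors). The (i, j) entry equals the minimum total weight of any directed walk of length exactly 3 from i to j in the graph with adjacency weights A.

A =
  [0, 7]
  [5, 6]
A^⊗3 =
  [0, 7]
  [5, 12]

Each entry (A^⊗3)_ij equals the minimum over all length-3 walks i = v_0 → v_1 → … → v_3 = j of Σ_t A[v_t][v_{t+1}]. For example, for (i, j) = (0, 1) we minimise over 4 possible intermediate vertex sequences; the minimum is 7, attained along the walk 0 → 0 → 0 → 1.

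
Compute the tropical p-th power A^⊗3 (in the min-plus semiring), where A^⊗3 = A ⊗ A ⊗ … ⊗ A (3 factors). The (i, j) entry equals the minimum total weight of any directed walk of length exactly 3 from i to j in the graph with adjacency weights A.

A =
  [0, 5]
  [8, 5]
A^⊗3 =
  [0, 5]
  [8, 13]

Each entry (A^⊗3)_ij equals the minimum over all length-3 walks i = v_0 → v_1 → … → v_3 = j of Σ_t A[v_t][v_{t+1}]. For example, for (i, j) = (0, 1) we minimise over 4 possible intermediate vertex sequences; the minimum is 5, attained along the walk 0 → 0 → 0 → 1.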